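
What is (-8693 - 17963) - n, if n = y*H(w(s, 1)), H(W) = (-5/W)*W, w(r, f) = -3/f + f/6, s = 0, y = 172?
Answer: -25796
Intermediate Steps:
w(r, f) = -3/f + f/6 (w(r, f) = -3/f + f*(⅙) = -3/f + f/6)
H(W) = -5
n = -860 (n = 172*(-5) = -860)
(-8693 - 17963) - n = (-8693 - 17963) - 1*(-860) = -26656 + 860 = -25796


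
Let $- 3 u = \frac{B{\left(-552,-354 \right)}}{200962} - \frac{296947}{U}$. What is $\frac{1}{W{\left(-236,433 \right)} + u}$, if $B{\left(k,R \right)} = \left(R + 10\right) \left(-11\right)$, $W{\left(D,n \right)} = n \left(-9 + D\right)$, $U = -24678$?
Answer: $- \frac{7439010354}{789197297626373} \approx -9.426 \cdot 10^{-6}$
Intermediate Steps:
$B{\left(k,R \right)} = -110 - 11 R$ ($B{\left(k,R \right)} = \left(10 + R\right) \left(-11\right) = -110 - 11 R$)
$u = - \frac{29884222283}{7439010354}$ ($u = - \frac{\frac{-110 - -3894}{200962} - \frac{296947}{-24678}}{3} = - \frac{\left(-110 + 3894\right) \frac{1}{200962} - - \frac{296947}{24678}}{3} = - \frac{3784 \cdot \frac{1}{200962} + \frac{296947}{24678}}{3} = - \frac{\frac{1892}{100481} + \frac{296947}{24678}}{3} = \left(- \frac{1}{3}\right) \frac{29884222283}{2479670118} = - \frac{29884222283}{7439010354} \approx -4.0172$)
$\frac{1}{W{\left(-236,433 \right)} + u} = \frac{1}{433 \left(-9 - 236\right) - \frac{29884222283}{7439010354}} = \frac{1}{433 \left(-245\right) - \frac{29884222283}{7439010354}} = \frac{1}{-106085 - \frac{29884222283}{7439010354}} = \frac{1}{- \frac{789197297626373}{7439010354}} = - \frac{7439010354}{789197297626373}$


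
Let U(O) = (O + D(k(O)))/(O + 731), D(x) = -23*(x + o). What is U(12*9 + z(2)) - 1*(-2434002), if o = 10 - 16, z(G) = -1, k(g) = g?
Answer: 1019845730/419 ≈ 2.4340e+6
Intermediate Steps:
o = -6
D(x) = 138 - 23*x (D(x) = -23*(x - 6) = -23*(-6 + x) = 138 - 23*x)
U(O) = (138 - 22*O)/(731 + O) (U(O) = (O + (138 - 23*O))/(O + 731) = (138 - 22*O)/(731 + O))
U(12*9 + z(2)) - 1*(-2434002) = 2*(69 - 11*(12*9 - 1))/(731 + (12*9 - 1)) - 1*(-2434002) = 2*(69 - 11*(108 - 1))/(731 + (108 - 1)) + 2434002 = 2*(69 - 11*107)/(731 + 107) + 2434002 = 2*(69 - 1177)/838 + 2434002 = 2*(1/838)*(-1108) + 2434002 = -1108/419 + 2434002 = 1019845730/419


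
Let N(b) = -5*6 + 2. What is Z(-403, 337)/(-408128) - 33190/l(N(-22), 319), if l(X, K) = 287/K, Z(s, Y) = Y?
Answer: -617300027257/16733248 ≈ -36891.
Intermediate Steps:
N(b) = -28 (N(b) = -30 + 2 = -28)
Z(-403, 337)/(-408128) - 33190/l(N(-22), 319) = 337/(-408128) - 33190/(287/319) = 337*(-1/408128) - 33190/(287*(1/319)) = -337/408128 - 33190/287/319 = -337/408128 - 33190*319/287 = -337/408128 - 10587610/287 = -617300027257/16733248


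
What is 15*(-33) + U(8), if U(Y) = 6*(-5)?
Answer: -525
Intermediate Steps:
U(Y) = -30
15*(-33) + U(8) = 15*(-33) - 30 = -495 - 30 = -525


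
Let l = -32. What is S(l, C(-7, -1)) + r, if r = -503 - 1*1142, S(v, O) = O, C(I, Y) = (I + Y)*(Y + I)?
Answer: -1581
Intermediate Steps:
C(I, Y) = (I + Y)² (C(I, Y) = (I + Y)*(I + Y) = (I + Y)²)
r = -1645 (r = -503 - 1142 = -1645)
S(l, C(-7, -1)) + r = (-7 - 1)² - 1645 = (-8)² - 1645 = 64 - 1645 = -1581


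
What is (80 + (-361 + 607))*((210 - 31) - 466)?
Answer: -93562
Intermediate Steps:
(80 + (-361 + 607))*((210 - 31) - 466) = (80 + 246)*(179 - 466) = 326*(-287) = -93562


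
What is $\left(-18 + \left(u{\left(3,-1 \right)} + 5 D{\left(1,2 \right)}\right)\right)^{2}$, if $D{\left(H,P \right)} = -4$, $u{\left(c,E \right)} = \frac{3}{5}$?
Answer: $\frac{34969}{25} \approx 1398.8$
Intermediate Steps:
$u{\left(c,E \right)} = \frac{3}{5}$ ($u{\left(c,E \right)} = 3 \cdot \frac{1}{5} = \frac{3}{5}$)
$\left(-18 + \left(u{\left(3,-1 \right)} + 5 D{\left(1,2 \right)}\right)\right)^{2} = \left(-18 + \left(\frac{3}{5} + 5 \left(-4\right)\right)\right)^{2} = \left(-18 + \left(\frac{3}{5} - 20\right)\right)^{2} = \left(-18 - \frac{97}{5}\right)^{2} = \left(- \frac{187}{5}\right)^{2} = \frac{34969}{25}$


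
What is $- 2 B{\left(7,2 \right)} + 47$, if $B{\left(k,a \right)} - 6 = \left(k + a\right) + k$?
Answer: $3$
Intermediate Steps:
$B{\left(k,a \right)} = 6 + a + 2 k$ ($B{\left(k,a \right)} = 6 + \left(\left(k + a\right) + k\right) = 6 + \left(\left(a + k\right) + k\right) = 6 + \left(a + 2 k\right) = 6 + a + 2 k$)
$- 2 B{\left(7,2 \right)} + 47 = - 2 \left(6 + 2 + 2 \cdot 7\right) + 47 = - 2 \left(6 + 2 + 14\right) + 47 = \left(-2\right) 22 + 47 = -44 + 47 = 3$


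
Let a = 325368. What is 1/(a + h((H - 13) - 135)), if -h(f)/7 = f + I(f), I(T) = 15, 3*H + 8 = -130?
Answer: 1/326621 ≈ 3.0617e-6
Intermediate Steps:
H = -46 (H = -8/3 + (⅓)*(-130) = -8/3 - 130/3 = -46)
h(f) = -105 - 7*f (h(f) = -7*(f + 15) = -7*(15 + f) = -105 - 7*f)
1/(a + h((H - 13) - 135)) = 1/(325368 + (-105 - 7*((-46 - 13) - 135))) = 1/(325368 + (-105 - 7*(-59 - 135))) = 1/(325368 + (-105 - 7*(-194))) = 1/(325368 + (-105 + 1358)) = 1/(325368 + 1253) = 1/326621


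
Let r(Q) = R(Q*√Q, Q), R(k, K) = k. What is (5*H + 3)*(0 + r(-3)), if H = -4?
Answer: 51*I*√3 ≈ 88.335*I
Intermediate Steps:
r(Q) = Q^(3/2) (r(Q) = Q*√Q = Q^(3/2))
(5*H + 3)*(0 + r(-3)) = (5*(-4) + 3)*(0 + (-3)^(3/2)) = (-20 + 3)*(0 - 3*I*√3) = -(-51)*I*√3 = 51*I*√3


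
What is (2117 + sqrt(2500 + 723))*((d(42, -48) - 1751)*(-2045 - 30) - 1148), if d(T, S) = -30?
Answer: 7821101959 + 3694427*sqrt(3223) ≈ 8.0308e+9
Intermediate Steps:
(2117 + sqrt(2500 + 723))*((d(42, -48) - 1751)*(-2045 - 30) - 1148) = (2117 + sqrt(2500 + 723))*((-30 - 1751)*(-2045 - 30) - 1148) = (2117 + sqrt(3223))*(-1781*(-2075) - 1148) = (2117 + sqrt(3223))*(3695575 - 1148) = (2117 + sqrt(3223))*3694427 = 7821101959 + 3694427*sqrt(3223)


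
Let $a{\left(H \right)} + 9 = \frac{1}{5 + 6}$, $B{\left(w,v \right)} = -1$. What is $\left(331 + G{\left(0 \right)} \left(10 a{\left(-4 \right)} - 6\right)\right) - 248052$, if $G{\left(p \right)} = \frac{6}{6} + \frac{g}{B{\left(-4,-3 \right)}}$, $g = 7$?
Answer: $- \frac{2718655}{11} \approx -2.4715 \cdot 10^{5}$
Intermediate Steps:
$a{\left(H \right)} = - \frac{98}{11}$ ($a{\left(H \right)} = -9 + \frac{1}{5 + 6} = -9 + \frac{1}{11} = - \frac{98}{11}$)
$G{\left(p \right)} = -6$ ($G{\left(p \right)} = \frac{6}{6} + \frac{7}{-1} = 6 \cdot \frac{1}{6} + 7 \left(-1\right) = 1 - 7 = -6$)
$\left(331 + G{\left(0 \right)} \left(10 a{\left(-4 \right)} - 6\right)\right) - 248052 = \left(331 - 6 \left(10 \left(- \frac{98}{11}\right) - 6\right)\right) - 248052 = \left(331 - 6 \left(- \frac{980}{11} - 6\right)\right) - 248052 = \left(331 - - \frac{6276}{11}\right) - 248052 = \left(331 + \frac{6276}{11}\right) - 248052 = \frac{9917}{11} - 248052 = - \frac{2718655}{11}$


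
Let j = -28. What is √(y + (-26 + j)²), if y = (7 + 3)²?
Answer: 2*√754 ≈ 54.918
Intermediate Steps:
y = 100 (y = 10² = 100)
√(y + (-26 + j)²) = √(100 + (-26 - 28)²) = √(100 + (-54)²) = √(100 + 2916) = √3016 = 2*√754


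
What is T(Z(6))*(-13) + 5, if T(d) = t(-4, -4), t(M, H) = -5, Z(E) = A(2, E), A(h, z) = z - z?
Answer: 70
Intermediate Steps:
A(h, z) = 0
Z(E) = 0
T(d) = -5
T(Z(6))*(-13) + 5 = -5*(-13) + 5 = 65 + 5 = 70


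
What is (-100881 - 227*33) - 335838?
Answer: -444210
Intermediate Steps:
(-100881 - 227*33) - 335838 = (-100881 - 7491) - 335838 = -108372 - 335838 = -444210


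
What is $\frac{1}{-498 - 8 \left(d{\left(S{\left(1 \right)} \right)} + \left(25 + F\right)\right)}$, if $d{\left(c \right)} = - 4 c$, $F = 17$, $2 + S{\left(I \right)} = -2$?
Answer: $- \frac{1}{962} \approx -0.0010395$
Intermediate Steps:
$S{\left(I \right)} = -4$ ($S{\left(I \right)} = -2 - 2 = -4$)
$\frac{1}{-498 - 8 \left(d{\left(S{\left(1 \right)} \right)} + \left(25 + F\right)\right)} = \frac{1}{-498 - 8 \left(\left(-4\right) \left(-4\right) + \left(25 + 17\right)\right)} = \frac{1}{-498 - 8 \left(16 + 42\right)} = \frac{1}{-498 - 464} = \frac{1}{-962} = - \frac{1}{962}$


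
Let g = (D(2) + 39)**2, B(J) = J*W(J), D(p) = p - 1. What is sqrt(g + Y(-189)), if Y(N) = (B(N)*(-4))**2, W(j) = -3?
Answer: 4*sqrt(321589) ≈ 2268.4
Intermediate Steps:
D(p) = -1 + p
B(J) = -3*J (B(J) = J*(-3) = -3*J)
g = 1600 (g = ((-1 + 2) + 39)**2 = (1 + 39)**2 = 40**2 = 1600)
Y(N) = 144*N**2 (Y(N) = (-3*N*(-4))**2 = (12*N)**2 = 144*N**2)
sqrt(g + Y(-189)) = sqrt(1600 + 144*(-189)**2) = sqrt(1600 + 144*35721) = sqrt(1600 + 5143824) = sqrt(5145424) = 4*sqrt(321589)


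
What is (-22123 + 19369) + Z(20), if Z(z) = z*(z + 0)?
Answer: -2354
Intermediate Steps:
Z(z) = z**2 (Z(z) = z*z = z**2)
(-22123 + 19369) + Z(20) = (-22123 + 19369) + 20**2 = -2754 + 400 = -2354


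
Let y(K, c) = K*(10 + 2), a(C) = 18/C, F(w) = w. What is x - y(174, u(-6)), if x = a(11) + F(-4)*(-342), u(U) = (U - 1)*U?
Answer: -7902/11 ≈ -718.36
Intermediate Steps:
u(U) = U*(-1 + U) (u(U) = (-1 + U)*U = U*(-1 + U))
x = 15066/11 (x = 18/11 - 4*(-342) = 18*(1/11) + 1368 = 18/11 + 1368 = 15066/11 ≈ 1369.6)
y(K, c) = 12*K (y(K, c) = K*12 = 12*K)
x - y(174, u(-6)) = 15066/11 - 12*174 = 15066/11 - 1*2088 = 15066/11 - 2088 = -7902/11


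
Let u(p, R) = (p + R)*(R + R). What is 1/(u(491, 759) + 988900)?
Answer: 1/2886400 ≈ 3.4645e-7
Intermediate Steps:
u(p, R) = 2*R*(R + p) (u(p, R) = (R + p)*(2*R) = 2*R*(R + p))
1/(u(491, 759) + 988900) = 1/(2*759*(759 + 491) + 988900) = 1/(2*759*1250 + 988900) = 1/(1897500 + 988900) = 1/2886400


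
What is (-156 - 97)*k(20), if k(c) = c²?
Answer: -101200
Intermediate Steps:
(-156 - 97)*k(20) = (-156 - 97)*20² = -253*400 = -101200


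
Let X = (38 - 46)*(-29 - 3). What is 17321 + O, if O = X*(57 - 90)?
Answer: 8873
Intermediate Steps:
X = 256 (X = -8*(-32) = 256)
O = -8448 (O = 256*(57 - 90) = 256*(-33) = -8448)
17321 + O = 17321 - 8448 = 8873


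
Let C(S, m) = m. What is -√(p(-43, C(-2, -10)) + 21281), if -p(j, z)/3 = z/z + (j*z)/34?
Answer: -7*√125273/17 ≈ -145.74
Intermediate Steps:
p(j, z) = -3 - 3*j*z/34 (p(j, z) = -3*(z/z + (j*z)/34) = -3*(1 + (j*z)*(1/34)) = -3*(1 + j*z/34) = -3 - 3*j*z/34)
-√(p(-43, C(-2, -10)) + 21281) = -√((-3 - 3/34*(-43)*(-10)) + 21281) = -√((-3 - 645/17) + 21281) = -√(-696/17 + 21281) = -√(361081/17) = -7*√125273/17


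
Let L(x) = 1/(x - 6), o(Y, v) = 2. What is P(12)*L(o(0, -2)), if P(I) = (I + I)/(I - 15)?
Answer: 2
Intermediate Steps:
P(I) = 2*I/(-15 + I) (P(I) = (2*I)/(-15 + I) = 2*I/(-15 + I))
L(x) = 1/(-6 + x)
P(12)*L(o(0, -2)) = (2*12/(-15 + 12))/(-6 + 2) = (2*12/(-3))/(-4) = (2*12*(-⅓))*(-¼) = -8*(-¼) = 2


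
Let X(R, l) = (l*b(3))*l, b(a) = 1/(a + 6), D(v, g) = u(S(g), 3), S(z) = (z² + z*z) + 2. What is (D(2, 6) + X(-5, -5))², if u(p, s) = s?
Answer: 2704/81 ≈ 33.383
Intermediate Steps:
S(z) = 2 + 2*z² (S(z) = (z² + z²) + 2 = 2*z² + 2 = 2 + 2*z²)
D(v, g) = 3
b(a) = 1/(6 + a)
X(R, l) = l²/9 (X(R, l) = (l/(6 + 3))*l = (l/9)*l = l²/9)
(D(2, 6) + X(-5, -5))² = (3 + (⅑)*(-5)²)² = (3 + (⅑)*25)² = (3 + 25/9)² = (52/9)² = 2704/81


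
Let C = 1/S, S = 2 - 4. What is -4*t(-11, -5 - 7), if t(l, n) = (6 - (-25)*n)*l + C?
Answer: -12934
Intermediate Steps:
S = -2
C = -½ (C = 1/(-2) = -½ ≈ -0.50000)
t(l, n) = -½ + l*(6 + 25*n) (t(l, n) = (6 - (-25)*n)*l - ½ = (6 + 25*n)*l - ½ = l*(6 + 25*n) - ½ = -½ + l*(6 + 25*n))
-4*t(-11, -5 - 7) = -4*(-½ + 6*(-11) + 25*(-11)*(-5 - 7)) = -4*(-½ - 66 + 25*(-11)*(-12)) = -4*(-½ - 66 + 3300) = -4*6467/2 = -12934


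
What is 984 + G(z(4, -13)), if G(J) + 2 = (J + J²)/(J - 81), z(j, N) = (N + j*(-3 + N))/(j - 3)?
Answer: 74652/79 ≈ 944.96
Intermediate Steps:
z(j, N) = (N + j*(-3 + N))/(-3 + j)
G(J) = -2 + (J + J²)/(-81 + J) (G(J) = -2 + (J + J²)/(J - 81) = -2 + (J + J²)/(-81 + J))
984 + G(z(4, -13)) = 984 + (162 + ((-13 - 3*4 - 13*4)/(-3 + 4))² - (-13 - 3*4 - 13*4)/(-3 + 4))/(-81 + (-13 - 3*4 - 13*4)/(-3 + 4)) = 984 + (162 + ((-13 - 12 - 52)/1)² - (-13 - 12 - 52)/1)/(-81 + (-13 - 12 - 52)/1) = 984 + (162 + (1*(-77))² - (-77))/(-81 + 1*(-77)) = 984 + (162 + (-77)² - 1*(-77))/(-81 - 77) = 984 + (162 + 5929 + 77)/(-158) = 984 - 1/158*6168 = 984 - 3084/79 = 74652/79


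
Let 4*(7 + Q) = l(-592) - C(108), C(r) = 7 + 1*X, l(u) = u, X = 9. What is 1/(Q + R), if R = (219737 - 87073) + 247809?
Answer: 1/380314 ≈ 2.6294e-6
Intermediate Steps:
R = 380473 (R = 132664 + 247809 = 380473)
C(r) = 16 (C(r) = 7 + 1*9 = 7 + 9 = 16)
Q = -159 (Q = -7 + (-592 - 1*16)/4 = -7 + (-592 - 16)/4 = -7 + (1/4)*(-608) = -7 - 152 = -159)
1/(Q + R) = 1/(-159 + 380473) = 1/380314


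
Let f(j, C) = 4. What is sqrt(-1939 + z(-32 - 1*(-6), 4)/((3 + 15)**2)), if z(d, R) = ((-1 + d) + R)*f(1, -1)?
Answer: I*sqrt(157082)/9 ≈ 44.037*I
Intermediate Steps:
z(d, R) = -4 + 4*R + 4*d (z(d, R) = ((-1 + d) + R)*4 = (-1 + R + d)*4 = -4 + 4*R + 4*d)
sqrt(-1939 + z(-32 - 1*(-6), 4)/((3 + 15)**2)) = sqrt(-1939 + (-4 + 4*4 + 4*(-32 - 1*(-6)))/((3 + 15)**2)) = sqrt(-1939 + (-4 + 16 + 4*(-32 + 6))/(18**2)) = sqrt(-1939 + (-4 + 16 + 4*(-26))/324) = sqrt(-1939 + (-4 + 16 - 104)*(1/324)) = sqrt(-1939 - 92*1/324) = sqrt(-1939 - 23/81) = sqrt(-157082/81) = I*sqrt(157082)/9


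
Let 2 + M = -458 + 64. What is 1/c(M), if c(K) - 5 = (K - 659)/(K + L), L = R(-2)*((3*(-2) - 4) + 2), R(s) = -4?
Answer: 364/2875 ≈ 0.12661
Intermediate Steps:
L = 32 (L = -4*((3*(-2) - 4) + 2) = -4*((-6 - 4) + 2) = -4*(-10 + 2) = -4*(-8) = 32)
M = -396 (M = -2 + (-458 + 64) = -2 - 394 = -396)
c(K) = 5 + (-659 + K)/(32 + K) (c(K) = 5 + (K - 659)/(K + 32) = 5 + (-659 + K)/(32 + K))
1/c(M) = 1/((-499 + 6*(-396))/(32 - 396)) = 1/((-499 - 2376)/(-364)) = 1/(-1/364*(-2875)) = 1/(2875/364) = 364/2875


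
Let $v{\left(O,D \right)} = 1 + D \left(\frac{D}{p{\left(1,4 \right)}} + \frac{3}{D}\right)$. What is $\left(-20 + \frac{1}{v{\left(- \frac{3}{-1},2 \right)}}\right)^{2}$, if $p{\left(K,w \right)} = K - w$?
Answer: $\frac{24649}{64} \approx 385.14$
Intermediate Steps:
$v{\left(O,D \right)} = 1 + D \left(\frac{3}{D} - \frac{D}{3}\right)$ ($v{\left(O,D \right)} = 1 + D \left(\frac{D}{1 - 4} + \frac{3}{D}\right) = 1 + D \left(\frac{D}{-3} + \frac{3}{D}\right) = 1 + D \left(D \left(- \frac{1}{3}\right) + \frac{3}{D}\right) = 1 + D \left(- \frac{D}{3} + \frac{3}{D}\right) = 1 + D \left(\frac{3}{D} - \frac{D}{3}\right)$)
$\left(-20 + \frac{1}{v{\left(- \frac{3}{-1},2 \right)}}\right)^{2} = \left(-20 + \frac{1}{4 - \frac{2^{2}}{3}}\right)^{2} = \left(-20 + \frac{1}{4 - \frac{4}{3}}\right)^{2} = \left(-20 + \frac{1}{\frac{8}{3}}\right)^{2} = \left(-20 + \frac{3}{8}\right)^{2} = \left(- \frac{157}{8}\right)^{2} = \frac{24649}{64}$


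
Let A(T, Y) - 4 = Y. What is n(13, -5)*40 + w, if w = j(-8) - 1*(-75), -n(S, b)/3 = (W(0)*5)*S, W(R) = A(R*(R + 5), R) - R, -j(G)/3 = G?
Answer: -31101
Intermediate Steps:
j(G) = -3*G
A(T, Y) = 4 + Y
W(R) = 4 (W(R) = (4 + R) - R = 4)
n(S, b) = -60*S (n(S, b) = -3*4*5*S = -60*S)
w = 99 (w = -3*(-8) - 1*(-75) = 24 + 75 = 99)
n(13, -5)*40 + w = -60*13*40 + 99 = -780*40 + 99 = -31200 + 99 = -31101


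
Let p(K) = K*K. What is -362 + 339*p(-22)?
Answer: 163714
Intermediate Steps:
p(K) = K²
-362 + 339*p(-22) = -362 + 339*(-22)² = -362 + 339*484 = -362 + 164076 = 163714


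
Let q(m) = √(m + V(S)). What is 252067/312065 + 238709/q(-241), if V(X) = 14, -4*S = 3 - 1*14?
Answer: 252067/312065 - 238709*I*√227/227 ≈ 0.80774 - 15844.0*I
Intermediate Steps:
S = 11/4 (S = -(3 - 1*14)/4 = -(3 - 14)/4 = -¼*(-11) = 11/4 ≈ 2.7500)
q(m) = √(14 + m) (q(m) = √(m + 14) = √(14 + m))
252067/312065 + 238709/q(-241) = 252067/312065 + 238709/(√(14 - 241)) = 252067*(1/312065) + 238709/(√(-227)) = 252067/312065 + 238709/((I*√227)) = 252067/312065 + 238709*(-I*√227/227) = 252067/312065 - 238709*I*√227/227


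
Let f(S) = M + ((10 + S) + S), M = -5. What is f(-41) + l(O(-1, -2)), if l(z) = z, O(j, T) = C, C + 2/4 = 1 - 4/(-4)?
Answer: -151/2 ≈ -75.500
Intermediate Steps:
C = 3/2 (C = -½ + (1 - 4/(-4)) = -½ + (1 - 4*(-¼)) = -½ + (1 + 1) = -½ + 2 = 3/2 ≈ 1.5000)
O(j, T) = 3/2
f(S) = 5 + 2*S (f(S) = -5 + ((10 + S) + S) = -5 + (10 + 2*S) = 5 + 2*S)
f(-41) + l(O(-1, -2)) = (5 + 2*(-41)) + 3/2 = (5 - 82) + 3/2 = -77 + 3/2 = -151/2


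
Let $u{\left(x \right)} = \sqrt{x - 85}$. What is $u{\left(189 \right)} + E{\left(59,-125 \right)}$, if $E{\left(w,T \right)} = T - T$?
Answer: $2 \sqrt{26} \approx 10.198$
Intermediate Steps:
$E{\left(w,T \right)} = 0$
$u{\left(x \right)} = \sqrt{-85 + x}$
$u{\left(189 \right)} + E{\left(59,-125 \right)} = \sqrt{-85 + 189} + 0 = \sqrt{104} + 0 = 2 \sqrt{26} + 0 = 2 \sqrt{26}$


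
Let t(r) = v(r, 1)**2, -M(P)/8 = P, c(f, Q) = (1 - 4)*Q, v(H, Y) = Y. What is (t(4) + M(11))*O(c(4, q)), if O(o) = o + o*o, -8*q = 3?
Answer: -13311/64 ≈ -207.98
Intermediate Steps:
q = -3/8 (q = -1/8*3 = -3/8 ≈ -0.37500)
c(f, Q) = -3*Q
M(P) = -8*P
t(r) = 1 (t(r) = 1**2 = 1)
O(o) = o + o**2
(t(4) + M(11))*O(c(4, q)) = (1 - 8*11)*((-3*(-3/8))*(1 - 3*(-3/8))) = (1 - 88)*(9*(1 + 9/8)/8) = -783*17/(8*8) = -87*153/64 = -13311/64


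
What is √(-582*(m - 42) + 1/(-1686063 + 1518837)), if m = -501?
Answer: 5*√353500806470430/167226 ≈ 562.16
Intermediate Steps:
√(-582*(m - 42) + 1/(-1686063 + 1518837)) = √(-582*(-501 - 42) + 1/(-1686063 + 1518837)) = √(-582*(-543) + 1/(-167226)) = √(316026 - 1/167226) = √(52847763875/167226) = 5*√353500806470430/167226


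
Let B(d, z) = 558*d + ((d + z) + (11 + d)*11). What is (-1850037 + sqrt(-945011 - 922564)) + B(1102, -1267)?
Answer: -1223043 + 5*I*sqrt(74703) ≈ -1.223e+6 + 1366.6*I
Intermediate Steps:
B(d, z) = 121 + z + 570*d (B(d, z) = 558*d + ((d + z) + (121 + 11*d)) = 558*d + (121 + z + 12*d) = 121 + z + 570*d)
(-1850037 + sqrt(-945011 - 922564)) + B(1102, -1267) = (-1850037 + sqrt(-945011 - 922564)) + (121 - 1267 + 570*1102) = (-1850037 + sqrt(-1867575)) + (121 - 1267 + 628140) = (-1850037 + 5*I*sqrt(74703)) + 626994 = -1223043 + 5*I*sqrt(74703)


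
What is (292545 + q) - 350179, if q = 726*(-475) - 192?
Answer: -402676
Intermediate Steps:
q = -345042 (q = -344850 - 192 = -345042)
(292545 + q) - 350179 = (292545 - 345042) - 350179 = -52497 - 350179 = -402676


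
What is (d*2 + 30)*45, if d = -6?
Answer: 810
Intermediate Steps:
(d*2 + 30)*45 = (-6*2 + 30)*45 = (-12 + 30)*45 = 18*45 = 810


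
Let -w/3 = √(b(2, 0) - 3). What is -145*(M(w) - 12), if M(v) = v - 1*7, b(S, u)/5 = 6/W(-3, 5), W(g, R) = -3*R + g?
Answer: 2755 + 145*I*√42 ≈ 2755.0 + 939.71*I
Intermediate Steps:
W(g, R) = g - 3*R
b(S, u) = -5/3 (b(S, u) = 5*(6/(-3 - 3*5)) = 5*(6/(-3 - 15)) = 5*(6/(-18)) = 5*(6*(-1/18)) = 5*(-⅓) = -5/3)
w = -I*√42 (w = -3*√(-5/3 - 3) = -I*√42 ≈ -6.4807*I)
M(v) = -7 + v (M(v) = v - 7 = -7 + v)
-145*(M(w) - 12) = -145*((-7 - I*√42) - 12) = -145*(-19 - I*√42) = 2755 + 145*I*√42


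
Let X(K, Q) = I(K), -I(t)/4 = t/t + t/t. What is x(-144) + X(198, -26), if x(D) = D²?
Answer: 20728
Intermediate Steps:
I(t) = -8 (I(t) = -4*(t/t + t/t) = -4*(1 + 1) = -4*2 = -8)
X(K, Q) = -8
x(-144) + X(198, -26) = (-144)² - 8 = 20736 - 8 = 20728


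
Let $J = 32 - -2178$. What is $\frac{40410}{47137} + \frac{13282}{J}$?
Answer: $\frac{357689867}{52086385} \approx 6.8672$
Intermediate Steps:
$J = 2210$ ($J = 32 + 2178 = 2210$)
$\frac{40410}{47137} + \frac{13282}{J} = \frac{40410}{47137} + \frac{13282}{2210} = 40410 \cdot \frac{1}{47137} + 13282 \cdot \frac{1}{2210} = \frac{40410}{47137} + \frac{6641}{1105} = \frac{357689867}{52086385}$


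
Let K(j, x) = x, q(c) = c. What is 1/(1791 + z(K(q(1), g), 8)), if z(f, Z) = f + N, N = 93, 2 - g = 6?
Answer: 1/1880 ≈ 0.00053191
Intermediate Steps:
g = -4 (g = 2 - 1*6 = 2 - 6 = -4)
z(f, Z) = 93 + f (z(f, Z) = f + 93 = 93 + f)
1/(1791 + z(K(q(1), g), 8)) = 1/(1791 + (93 - 4)) = 1/(1791 + 89) = 1/1880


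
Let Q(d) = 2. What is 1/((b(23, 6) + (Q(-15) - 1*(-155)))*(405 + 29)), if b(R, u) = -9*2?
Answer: 1/60326 ≈ 1.6577e-5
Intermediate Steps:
b(R, u) = -18
1/((b(23, 6) + (Q(-15) - 1*(-155)))*(405 + 29)) = 1/((-18 + (2 - 1*(-155)))*(405 + 29)) = 1/((-18 + (2 + 155))*434) = 1/((-18 + 157)*434) = 1/(139*434) = 1/60326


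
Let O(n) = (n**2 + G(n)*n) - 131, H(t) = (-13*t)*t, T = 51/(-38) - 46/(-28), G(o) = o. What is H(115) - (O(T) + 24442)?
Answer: -3471221804/17689 ≈ -1.9624e+5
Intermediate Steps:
T = 40/133 (T = 51*(-1/38) - 46*(-1/28) = -51/38 + 23/14 = 40/133 ≈ 0.30075)
H(t) = -13*t**2
O(n) = -131 + 2*n**2 (O(n) = (n**2 + n*n) - 131 = (n**2 + n**2) - 131 = 2*n**2 - 131 = -131 + 2*n**2)
H(115) - (O(T) + 24442) = -13*115**2 - ((-131 + 2*(40/133)**2) + 24442) = -13*13225 - ((-131 + 2*(1600/17689)) + 24442) = -171925 - ((-131 + 3200/17689) + 24442) = -171925 - (-2314059/17689 + 24442) = -171925 - 1*430040479/17689 = -171925 - 430040479/17689 = -3471221804/17689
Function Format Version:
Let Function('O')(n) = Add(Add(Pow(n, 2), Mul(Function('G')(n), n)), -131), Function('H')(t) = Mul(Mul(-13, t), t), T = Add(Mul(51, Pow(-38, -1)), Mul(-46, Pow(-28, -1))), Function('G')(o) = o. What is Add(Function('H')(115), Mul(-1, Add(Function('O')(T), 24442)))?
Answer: Rational(-3471221804, 17689) ≈ -1.9624e+5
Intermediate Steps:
T = Rational(40, 133) (T = Add(Mul(51, Rational(-1, 38)), Mul(-46, Rational(-1, 28))) = Add(Rational(-51, 38), Rational(23, 14)) = Rational(40, 133) ≈ 0.30075)
Function('H')(t) = Mul(-13, Pow(t, 2))
Function('O')(n) = Add(-131, Mul(2, Pow(n, 2))) (Function('O')(n) = Add(Add(Pow(n, 2), Mul(n, n)), -131) = Add(Add(Pow(n, 2), Pow(n, 2)), -131) = Add(Mul(2, Pow(n, 2)), -131) = Add(-131, Mul(2, Pow(n, 2))))
Add(Function('H')(115), Mul(-1, Add(Function('O')(T), 24442))) = Add(Mul(-13, Pow(115, 2)), Mul(-1, Add(Add(-131, Mul(2, Pow(Rational(40, 133), 2))), 24442))) = Add(Mul(-13, 13225), Mul(-1, Add(Add(-131, Mul(2, Rational(1600, 17689))), 24442))) = Add(-171925, Mul(-1, Add(Add(-131, Rational(3200, 17689)), 24442))) = Add(-171925, Mul(-1, Add(Rational(-2314059, 17689), 24442))) = Add(-171925, Mul(-1, Rational(430040479, 17689))) = Add(-171925, Rational(-430040479, 17689)) = Rational(-3471221804, 17689)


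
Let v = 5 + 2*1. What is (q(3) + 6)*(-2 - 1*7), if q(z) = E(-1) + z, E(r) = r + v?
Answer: -135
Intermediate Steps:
v = 7 (v = 5 + 2 = 7)
E(r) = 7 + r (E(r) = r + 7 = 7 + r)
q(z) = 6 + z (q(z) = (7 - 1) + z = 6 + z)
(q(3) + 6)*(-2 - 1*7) = ((6 + 3) + 6)*(-2 - 1*7) = (9 + 6)*(-2 - 7) = 15*(-9) = -135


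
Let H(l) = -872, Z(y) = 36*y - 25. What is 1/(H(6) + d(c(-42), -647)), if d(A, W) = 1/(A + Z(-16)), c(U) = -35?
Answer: -636/554593 ≈ -0.0011468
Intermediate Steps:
Z(y) = -25 + 36*y
d(A, W) = 1/(-601 + A) (d(A, W) = 1/(A + (-25 + 36*(-16))) = 1/(A + (-25 - 576)) = 1/(A - 601) = 1/(-601 + A))
1/(H(6) + d(c(-42), -647)) = 1/(-872 + 1/(-601 - 35)) = 1/(-872 + 1/(-636)) = 1/(-872 - 1/636) = 1/(-554593/636) = -636/554593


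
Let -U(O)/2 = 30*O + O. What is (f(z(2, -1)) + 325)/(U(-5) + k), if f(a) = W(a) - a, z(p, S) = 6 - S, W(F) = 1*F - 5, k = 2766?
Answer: 80/769 ≈ 0.10403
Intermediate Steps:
W(F) = -5 + F (W(F) = F - 5 = -5 + F)
f(a) = -5 (f(a) = (-5 + a) - a = -5)
U(O) = -62*O (U(O) = -2*(30*O + O) = -62*O)
(f(z(2, -1)) + 325)/(U(-5) + k) = (-5 + 325)/(-62*(-5) + 2766) = 320/(310 + 2766) = 320/3076 = 320*(1/3076) = 80/769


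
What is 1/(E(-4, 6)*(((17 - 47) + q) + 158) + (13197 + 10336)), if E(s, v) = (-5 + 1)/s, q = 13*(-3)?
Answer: 1/23622 ≈ 4.2333e-5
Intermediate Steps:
q = -39
E(s, v) = -4/s
1/(E(-4, 6)*(((17 - 47) + q) + 158) + (13197 + 10336)) = 1/((-4/(-4))*(((17 - 47) - 39) + 158) + (13197 + 10336)) = 1/((-4*(-¼))*((-30 - 39) + 158) + 23533) = 1/(1*(-69 + 158) + 23533) = 1/(1*89 + 23533) = 1/(89 + 23533) = 1/23622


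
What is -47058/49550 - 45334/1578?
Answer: -580139306/19547475 ≈ -29.678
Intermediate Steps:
-47058/49550 - 45334/1578 = -47058*1/49550 - 45334*1/1578 = -23529/24775 - 22667/789 = -580139306/19547475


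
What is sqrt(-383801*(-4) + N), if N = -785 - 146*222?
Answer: sqrt(1502007) ≈ 1225.6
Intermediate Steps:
N = -33197 (N = -785 - 32412 = -33197)
sqrt(-383801*(-4) + N) = sqrt(-383801*(-4) - 33197) = sqrt(1535204 - 33197) = sqrt(1502007)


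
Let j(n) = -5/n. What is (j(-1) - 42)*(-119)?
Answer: 4403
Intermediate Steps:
(j(-1) - 42)*(-119) = (-5/(-1) - 42)*(-119) = (-5*(-1) - 42)*(-119) = (5 - 42)*(-119) = -37*(-119) = 4403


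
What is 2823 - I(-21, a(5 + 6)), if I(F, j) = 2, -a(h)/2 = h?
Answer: 2821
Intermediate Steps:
a(h) = -2*h
2823 - I(-21, a(5 + 6)) = 2823 - 1*2 = 2823 - 2 = 2821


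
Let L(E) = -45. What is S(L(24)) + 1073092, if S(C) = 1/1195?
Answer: 1282344941/1195 ≈ 1.0731e+6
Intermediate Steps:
S(C) = 1/1195
S(L(24)) + 1073092 = 1/1195 + 1073092 = 1282344941/1195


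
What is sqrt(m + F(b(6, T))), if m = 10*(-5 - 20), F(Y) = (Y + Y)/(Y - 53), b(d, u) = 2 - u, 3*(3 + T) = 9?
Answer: I*sqrt(650454)/51 ≈ 15.814*I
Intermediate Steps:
T = 0 (T = -3 + (1/3)*9 = -3 + 3 = 0)
F(Y) = 2*Y/(-53 + Y) (F(Y) = (2*Y)/(-53 + Y) = 2*Y/(-53 + Y))
m = -250 (m = 10*(-25) = -250)
sqrt(m + F(b(6, T))) = sqrt(-250 + 2*(2 - 1*0)/(-53 + (2 - 1*0))) = sqrt(-250 + 2*(2 + 0)/(-53 + (2 + 0))) = sqrt(-250 + 2*2/(-53 + 2)) = sqrt(-250 + 2*2/(-51)) = sqrt(-250 + 2*2*(-1/51)) = sqrt(-250 - 4/51) = sqrt(-12754/51) = I*sqrt(650454)/51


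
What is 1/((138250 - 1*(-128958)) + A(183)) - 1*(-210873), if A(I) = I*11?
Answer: 56771439934/269221 ≈ 2.1087e+5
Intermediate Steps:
A(I) = 11*I
1/((138250 - 1*(-128958)) + A(183)) - 1*(-210873) = 1/((138250 - 1*(-128958)) + 11*183) - 1*(-210873) = 1/((138250 + 128958) + 2013) + 210873 = 1/(267208 + 2013) + 210873 = 1/269221 + 210873 = 56771439934/269221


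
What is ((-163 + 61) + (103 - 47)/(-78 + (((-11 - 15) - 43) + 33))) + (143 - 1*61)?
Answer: -1168/57 ≈ -20.491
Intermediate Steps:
((-163 + 61) + (103 - 47)/(-78 + (((-11 - 15) - 43) + 33))) + (143 - 1*61) = (-102 + 56/(-78 + ((-26 - 43) + 33))) + (143 - 61) = (-102 + 56/(-78 + (-69 + 33))) + 82 = (-102 + 56/(-78 - 36)) + 82 = (-102 + 56/(-114)) + 82 = (-102 + 56*(-1/114)) + 82 = (-102 - 28/57) + 82 = -5842/57 + 82 = -1168/57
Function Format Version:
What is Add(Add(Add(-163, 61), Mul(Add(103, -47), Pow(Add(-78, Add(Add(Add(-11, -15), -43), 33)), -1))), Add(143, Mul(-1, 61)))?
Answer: Rational(-1168, 57) ≈ -20.491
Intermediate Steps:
Add(Add(Add(-163, 61), Mul(Add(103, -47), Pow(Add(-78, Add(Add(Add(-11, -15), -43), 33)), -1))), Add(143, Mul(-1, 61))) = Add(Add(-102, Mul(56, Pow(Add(-78, Add(Add(-26, -43), 33)), -1))), Add(143, -61)) = Add(Add(-102, Mul(56, Pow(Add(-78, Add(-69, 33)), -1))), 82) = Add(Add(-102, Mul(56, Pow(Add(-78, -36), -1))), 82) = Add(Add(-102, Mul(56, Pow(-114, -1))), 82) = Add(Add(-102, Mul(56, Rational(-1, 114))), 82) = Add(Add(-102, Rational(-28, 57)), 82) = Add(Rational(-5842, 57), 82) = Rational(-1168, 57)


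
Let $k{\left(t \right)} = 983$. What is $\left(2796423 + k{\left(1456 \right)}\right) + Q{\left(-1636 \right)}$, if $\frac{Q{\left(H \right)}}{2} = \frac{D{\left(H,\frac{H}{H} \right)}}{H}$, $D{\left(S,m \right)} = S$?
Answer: $2797408$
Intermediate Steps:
$Q{\left(H \right)} = 2$ ($Q{\left(H \right)} = 2 \frac{H}{H} = 2 \cdot 1 = 2$)
$\left(2796423 + k{\left(1456 \right)}\right) + Q{\left(-1636 \right)} = \left(2796423 + 983\right) + 2 = 2797406 + 2 = 2797408$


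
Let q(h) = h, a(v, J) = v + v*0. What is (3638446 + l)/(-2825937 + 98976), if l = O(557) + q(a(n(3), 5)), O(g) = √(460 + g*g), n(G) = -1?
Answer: -1212815/908987 - 7*√6341/2726961 ≈ -1.3345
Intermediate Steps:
a(v, J) = v (a(v, J) = v + 0 = v)
O(g) = √(460 + g²)
l = -1 + 7*√6341 (l = √(460 + 557²) - 1 = √(460 + 310249) - 1 = √310709 - 1 = 7*√6341 - 1 = -1 + 7*√6341 ≈ 556.41)
(3638446 + l)/(-2825937 + 98976) = (3638446 + (-1 + 7*√6341))/(-2825937 + 98976) = (3638445 + 7*√6341)/(-2726961) = (3638445 + 7*√6341)*(-1/2726961) = -1212815/908987 - 7*√6341/2726961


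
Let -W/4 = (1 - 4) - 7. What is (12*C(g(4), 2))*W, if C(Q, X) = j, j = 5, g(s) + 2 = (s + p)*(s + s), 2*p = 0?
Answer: 2400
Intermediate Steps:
p = 0 (p = (½)*0 = 0)
g(s) = -2 + 2*s² (g(s) = -2 + (s + 0)*(s + s) = -2 + s*(2*s) = -2 + 2*s²)
C(Q, X) = 5
W = 40 (W = -4*((1 - 4) - 7) = -4*(-3 - 7) = -4*(-10) = 40)
(12*C(g(4), 2))*W = (12*5)*40 = 60*40 = 2400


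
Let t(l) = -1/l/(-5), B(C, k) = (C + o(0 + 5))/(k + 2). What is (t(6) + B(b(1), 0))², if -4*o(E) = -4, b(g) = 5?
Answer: 8281/900 ≈ 9.2011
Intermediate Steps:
o(E) = 1 (o(E) = -¼*(-4) = 1)
B(C, k) = (1 + C)/(2 + k) (B(C, k) = (C + 1)/(k + 2) = (1 + C)/(2 + k))
t(l) = 1/(5*l) (t(l) = -1/l*(-⅕) = 1/(5*l))
(t(6) + B(b(1), 0))² = ((⅕)/6 + (1 + 5)/(2 + 0))² = ((⅕)*(⅙) + 6/2)² = (1/30 + (½)*6)² = (1/30 + 3)² = (91/30)² = 8281/900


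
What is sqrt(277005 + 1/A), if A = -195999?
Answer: sqrt(10641315494121006)/195999 ≈ 526.31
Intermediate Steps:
sqrt(277005 + 1/A) = sqrt(277005 + 1/(-195999)) = sqrt(277005 - 1/195999) = sqrt(54292702994/195999) = sqrt(10641315494121006)/195999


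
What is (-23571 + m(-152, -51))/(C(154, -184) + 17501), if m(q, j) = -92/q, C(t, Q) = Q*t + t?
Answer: 81425/36898 ≈ 2.2068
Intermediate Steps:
C(t, Q) = t + Q*t
(-23571 + m(-152, -51))/(C(154, -184) + 17501) = (-23571 - 92/(-152))/(154*(1 - 184) + 17501) = (-23571 - 92*(-1/152))/(154*(-183) + 17501) = (-23571 + 23/38)/(-28182 + 17501) = -895675/38/(-10681) = -895675/38*(-1/10681) = 81425/36898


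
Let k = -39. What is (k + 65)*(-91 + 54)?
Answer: -962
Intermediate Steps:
(k + 65)*(-91 + 54) = (-39 + 65)*(-91 + 54) = 26*(-37) = -962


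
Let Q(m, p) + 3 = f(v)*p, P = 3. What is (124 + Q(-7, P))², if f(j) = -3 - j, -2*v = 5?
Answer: 57121/4 ≈ 14280.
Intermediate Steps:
v = -5/2 (v = -½*5 = -5/2 ≈ -2.5000)
Q(m, p) = -3 - p/2 (Q(m, p) = -3 + (-3 - 1*(-5/2))*p = -3 + (-3 + 5/2)*p = -3 - p/2)
(124 + Q(-7, P))² = (124 + (-3 - ½*3))² = (124 + (-3 - 3/2))² = (124 - 9/2)² = (239/2)² = 57121/4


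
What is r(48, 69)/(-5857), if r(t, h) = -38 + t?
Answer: -10/5857 ≈ -0.0017074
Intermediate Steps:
r(48, 69)/(-5857) = (-38 + 48)/(-5857) = 10*(-1/5857) = -10/5857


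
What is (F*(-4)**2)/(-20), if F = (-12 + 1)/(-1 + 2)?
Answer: 44/5 ≈ 8.8000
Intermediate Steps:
F = -11 (F = -11/1 = -11*1 = -11)
(F*(-4)**2)/(-20) = -11*(-4)**2/(-20) = -11*16*(-1/20) = -176*(-1/20) = 44/5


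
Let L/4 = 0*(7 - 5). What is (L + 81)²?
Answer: 6561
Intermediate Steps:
L = 0 (L = 4*(0*(7 - 5)) = 4*(0*2) = 4*0 = 0)
(L + 81)² = (0 + 81)² = 81² = 6561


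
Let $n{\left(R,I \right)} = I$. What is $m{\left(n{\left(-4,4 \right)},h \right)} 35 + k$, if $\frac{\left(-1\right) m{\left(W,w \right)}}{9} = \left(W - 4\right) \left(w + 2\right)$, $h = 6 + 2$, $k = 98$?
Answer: $98$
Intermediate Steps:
$h = 8$
$m{\left(W,w \right)} = - 9 \left(-4 + W\right) \left(2 + w\right)$ ($m{\left(W,w \right)} = - 9 \left(W - 4\right) \left(w + 2\right) = - 9 \left(-4 + W\right) \left(2 + w\right)$)
$m{\left(n{\left(-4,4 \right)},h \right)} 35 + k = \left(72 - 72 + 36 \cdot 8 - 36 \cdot 8\right) 35 + 98 = \left(72 - 72 + 288 - 288\right) 35 + 98 = 0 \cdot 35 + 98 = 0 + 98 = 98$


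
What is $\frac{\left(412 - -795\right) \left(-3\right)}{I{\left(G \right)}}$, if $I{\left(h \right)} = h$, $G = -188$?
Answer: $\frac{3621}{188} \approx 19.261$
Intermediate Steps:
$\frac{\left(412 - -795\right) \left(-3\right)}{I{\left(G \right)}} = \frac{\left(412 - -795\right) \left(-3\right)}{-188} = \left(412 + 795\right) \left(-3\right) \left(- \frac{1}{188}\right) = 1207 \left(-3\right) \left(- \frac{1}{188}\right) = \left(-3621\right) \left(- \frac{1}{188}\right) = \frac{3621}{188}$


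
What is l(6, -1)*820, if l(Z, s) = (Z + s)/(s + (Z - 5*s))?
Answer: 410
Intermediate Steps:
l(Z, s) = (Z + s)/(Z - 4*s)
l(6, -1)*820 = ((6 - 1)/(6 - 4*(-1)))*820 = (5/(6 + 4))*820 = (5/10)*820 = ((1/10)*5)*820 = (1/2)*820 = 410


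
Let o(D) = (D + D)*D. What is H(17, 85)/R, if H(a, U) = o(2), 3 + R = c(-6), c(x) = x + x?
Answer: -8/15 ≈ -0.53333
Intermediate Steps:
o(D) = 2*D² (o(D) = (2*D)*D = 2*D²)
c(x) = 2*x
R = -15 (R = -3 + 2*(-6) = -3 - 12 = -15)
H(a, U) = 8 (H(a, U) = 2*2² = 2*4 = 8)
H(17, 85)/R = 8/(-15) = 8*(-1/15) = -8/15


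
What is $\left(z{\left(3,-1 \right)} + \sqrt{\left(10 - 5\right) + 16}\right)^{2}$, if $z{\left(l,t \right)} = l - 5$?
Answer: $\left(-2 + \sqrt{21}\right)^{2} \approx 6.6697$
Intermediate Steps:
$z{\left(l,t \right)} = -5 + l$
$\left(z{\left(3,-1 \right)} + \sqrt{\left(10 - 5\right) + 16}\right)^{2} = \left(\left(-5 + 3\right) + \sqrt{\left(10 - 5\right) + 16}\right)^{2} = \left(-2 + \sqrt{5 + 16}\right)^{2} = \left(-2 + \sqrt{21}\right)^{2}$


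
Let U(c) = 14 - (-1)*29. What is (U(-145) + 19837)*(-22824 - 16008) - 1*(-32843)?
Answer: -771947317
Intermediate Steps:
U(c) = 43 (U(c) = 14 - 1*(-29) = 14 + 29 = 43)
(U(-145) + 19837)*(-22824 - 16008) - 1*(-32843) = (43 + 19837)*(-22824 - 16008) - 1*(-32843) = 19880*(-38832) + 32843 = -771980160 + 32843 = -771947317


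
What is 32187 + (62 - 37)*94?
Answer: 34537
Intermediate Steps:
32187 + (62 - 37)*94 = 32187 + 25*94 = 32187 + 2350 = 34537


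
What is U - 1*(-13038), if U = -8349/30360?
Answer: 521509/40 ≈ 13038.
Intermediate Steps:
U = -11/40 (U = -8349*1/30360 = -11/40 ≈ -0.27500)
U - 1*(-13038) = -11/40 - 1*(-13038) = -11/40 + 13038 = 521509/40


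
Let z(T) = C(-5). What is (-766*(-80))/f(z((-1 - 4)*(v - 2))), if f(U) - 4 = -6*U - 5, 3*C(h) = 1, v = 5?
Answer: -61280/3 ≈ -20427.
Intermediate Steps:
C(h) = ⅓ (C(h) = (⅓)*1 = ⅓)
z(T) = ⅓
f(U) = -1 - 6*U (f(U) = 4 + (-6*U - 5) = 4 + (-5 - 6*U) = -1 - 6*U)
(-766*(-80))/f(z((-1 - 4)*(v - 2))) = (-766*(-80))/(-1 - 6*⅓) = 61280/(-1 - 2) = 61280/(-3) = 61280*(-⅓) = -61280/3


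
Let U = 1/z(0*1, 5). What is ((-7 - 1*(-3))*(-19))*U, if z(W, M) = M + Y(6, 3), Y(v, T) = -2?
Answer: 76/3 ≈ 25.333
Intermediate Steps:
z(W, M) = -2 + M (z(W, M) = M - 2 = -2 + M)
U = ⅓ (U = 1/(-2 + 5) = 1/3 = ⅓ ≈ 0.33333)
((-7 - 1*(-3))*(-19))*U = ((-7 - 1*(-3))*(-19))*(⅓) = ((-7 + 3)*(-19))*(⅓) = -4*(-19)*(⅓) = 76*(⅓) = 76/3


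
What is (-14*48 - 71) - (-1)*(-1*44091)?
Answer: -44834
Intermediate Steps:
(-14*48 - 71) - (-1)*(-1*44091) = (-672 - 71) - (-1)*(-44091) = -743 - 1*44091 = -743 - 44091 = -44834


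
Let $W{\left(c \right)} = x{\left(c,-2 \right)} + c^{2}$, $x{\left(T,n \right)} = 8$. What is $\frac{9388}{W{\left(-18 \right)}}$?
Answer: $\frac{2347}{83} \approx 28.277$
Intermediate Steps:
$W{\left(c \right)} = 8 + c^{2}$
$\frac{9388}{W{\left(-18 \right)}} = \frac{9388}{8 + \left(-18\right)^{2}} = \frac{9388}{8 + 324} = \frac{9388}{332} = 9388 \cdot \frac{1}{332} = \frac{2347}{83}$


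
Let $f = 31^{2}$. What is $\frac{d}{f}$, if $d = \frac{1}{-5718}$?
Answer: $- \frac{1}{5494998} \approx -1.8198 \cdot 10^{-7}$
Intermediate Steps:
$d = - \frac{1}{5718} \approx -0.00017489$
$f = 961$
$\frac{d}{f} = - \frac{1}{5718 \cdot 961} = \left(- \frac{1}{5718}\right) \frac{1}{961} = - \frac{1}{5494998}$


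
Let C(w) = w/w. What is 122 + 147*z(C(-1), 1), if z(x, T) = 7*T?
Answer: 1151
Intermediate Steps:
C(w) = 1
122 + 147*z(C(-1), 1) = 122 + 147*(7*1) = 122 + 147*7 = 122 + 1029 = 1151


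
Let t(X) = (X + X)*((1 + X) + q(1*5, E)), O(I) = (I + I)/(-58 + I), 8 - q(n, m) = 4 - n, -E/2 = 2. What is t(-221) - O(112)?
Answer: 2517962/27 ≈ 93258.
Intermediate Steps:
E = -4 (E = -2*2 = -4)
q(n, m) = 4 + n (q(n, m) = 8 - (4 - n) = 8 + (-4 + n) = 4 + n)
O(I) = 2*I/(-58 + I) (O(I) = (2*I)/(-58 + I) = 2*I/(-58 + I))
t(X) = 2*X*(10 + X) (t(X) = (X + X)*((1 + X) + (4 + 1*5)) = (2*X)*((1 + X) + (4 + 5)) = (2*X)*((1 + X) + 9) = (2*X)*(10 + X) = 2*X*(10 + X))
t(-221) - O(112) = 2*(-221)*(10 - 221) - 2*112/(-58 + 112) = 2*(-221)*(-211) - 2*112/54 = 93262 - 2*112/54 = 93262 - 1*112/27 = 93262 - 112/27 = 2517962/27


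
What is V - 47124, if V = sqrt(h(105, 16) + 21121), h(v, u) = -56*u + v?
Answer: -47124 + sqrt(20330) ≈ -46981.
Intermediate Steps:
h(v, u) = v - 56*u
V = sqrt(20330) (V = sqrt((105 - 56*16) + 21121) = sqrt((105 - 896) + 21121) = sqrt(-791 + 21121) = sqrt(20330) ≈ 142.58)
V - 47124 = sqrt(20330) - 47124 = -47124 + sqrt(20330)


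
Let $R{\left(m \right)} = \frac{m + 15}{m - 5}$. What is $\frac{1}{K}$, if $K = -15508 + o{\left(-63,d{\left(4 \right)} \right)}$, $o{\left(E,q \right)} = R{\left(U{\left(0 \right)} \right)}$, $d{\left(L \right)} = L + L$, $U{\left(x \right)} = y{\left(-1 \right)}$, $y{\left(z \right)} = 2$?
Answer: $- \frac{3}{46541} \approx -6.4459 \cdot 10^{-5}$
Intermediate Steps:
$U{\left(x \right)} = 2$
$R{\left(m \right)} = \frac{15 + m}{-5 + m}$
$d{\left(L \right)} = 2 L$
$o{\left(E,q \right)} = - \frac{17}{3}$ ($o{\left(E,q \right)} = \frac{15 + 2}{-5 + 2} = \frac{1}{-3} \cdot 17 = \left(- \frac{1}{3}\right) 17 = - \frac{17}{3}$)
$K = - \frac{46541}{3}$ ($K = -15508 - \frac{17}{3} = - \frac{46541}{3} \approx -15514.0$)
$\frac{1}{K} = \frac{1}{- \frac{46541}{3}} = - \frac{3}{46541}$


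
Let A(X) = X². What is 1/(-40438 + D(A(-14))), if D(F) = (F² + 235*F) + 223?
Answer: 1/44261 ≈ 2.2593e-5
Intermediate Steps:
D(F) = 223 + F² + 235*F
1/(-40438 + D(A(-14))) = 1/(-40438 + (223 + ((-14)²)² + 235*(-14)²)) = 1/(-40438 + (223 + 196² + 235*196)) = 1/(-40438 + (223 + 38416 + 46060)) = 1/(-40438 + 84699) = 1/44261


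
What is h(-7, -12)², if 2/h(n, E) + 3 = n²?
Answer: 1/529 ≈ 0.0018904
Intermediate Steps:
h(n, E) = 2/(-3 + n²)
h(-7, -12)² = (2/(-3 + (-7)²))² = (2/(-3 + 49))² = (2/46)² = (2*(1/46))² = (1/23)² = 1/529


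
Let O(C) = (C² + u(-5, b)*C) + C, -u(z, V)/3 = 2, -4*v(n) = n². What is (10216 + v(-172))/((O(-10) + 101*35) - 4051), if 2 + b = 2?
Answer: -470/61 ≈ -7.7049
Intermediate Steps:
b = 0 (b = -2 + 2 = 0)
v(n) = -n²/4
u(z, V) = -6 (u(z, V) = -3*2 = -6)
O(C) = C² - 5*C (O(C) = (C² - 6*C) + C = C² - 5*C)
(10216 + v(-172))/((O(-10) + 101*35) - 4051) = (10216 - ¼*(-172)²)/((-10*(-5 - 10) + 101*35) - 4051) = (10216 - ¼*29584)/((-10*(-15) + 3535) - 4051) = (10216 - 7396)/((150 + 3535) - 4051) = 2820/(3685 - 4051) = 2820/(-366) = 2820*(-1/366) = -470/61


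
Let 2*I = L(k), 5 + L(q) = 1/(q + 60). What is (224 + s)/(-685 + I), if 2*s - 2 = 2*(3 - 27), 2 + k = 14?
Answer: -28944/98999 ≈ -0.29237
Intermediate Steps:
k = 12 (k = -2 + 14 = 12)
L(q) = -5 + 1/(60 + q) (L(q) = -5 + 1/(q + 60) = -5 + 1/(60 + q))
I = -359/144 (I = ((-299 - 5*12)/(60 + 12))/2 = ((-299 - 60)/72)/2 = ((1/72)*(-359))/2 = (½)*(-359/72) = -359/144 ≈ -2.4931)
s = -23 (s = 1 + (2*(3 - 27))/2 = 1 + (2*(-24))/2 = 1 + (½)*(-48) = 1 - 24 = -23)
(224 + s)/(-685 + I) = (224 - 23)/(-685 - 359/144) = 201/(-98999/144) = 201*(-144/98999) = -28944/98999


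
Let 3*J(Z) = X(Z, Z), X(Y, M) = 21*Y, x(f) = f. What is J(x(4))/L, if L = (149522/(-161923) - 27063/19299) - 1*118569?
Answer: -7291554613/30877474892345 ≈ -0.00023614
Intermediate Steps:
J(Z) = 7*Z (J(Z) = (21*Z)/3 = 7*Z)
L = -123509899569380/1041650659 (L = (149522*(-1/161923) - 27063*1/19299) - 118569 = (-149522/161923 - 9021/6433) - 118569 = -2422582409/1041650659 - 118569 = -123509899569380/1041650659 ≈ -1.1857e+5)
J(x(4))/L = (7*4)/(-123509899569380/1041650659) = 28*(-1041650659/123509899569380) = -7291554613/30877474892345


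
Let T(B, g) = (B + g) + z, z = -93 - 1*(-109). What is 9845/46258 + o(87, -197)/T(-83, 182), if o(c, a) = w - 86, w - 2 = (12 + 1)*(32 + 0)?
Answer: 16489831/5319670 ≈ 3.0998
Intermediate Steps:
w = 418 (w = 2 + (12 + 1)*(32 + 0) = 2 + 13*32 = 2 + 416 = 418)
z = 16 (z = -93 + 109 = 16)
o(c, a) = 332 (o(c, a) = 418 - 86 = 332)
T(B, g) = 16 + B + g (T(B, g) = (B + g) + 16 = 16 + B + g)
9845/46258 + o(87, -197)/T(-83, 182) = 9845/46258 + 332/(16 - 83 + 182) = 9845*(1/46258) + 332/115 = 9845/46258 + 332*(1/115) = 9845/46258 + 332/115 = 16489831/5319670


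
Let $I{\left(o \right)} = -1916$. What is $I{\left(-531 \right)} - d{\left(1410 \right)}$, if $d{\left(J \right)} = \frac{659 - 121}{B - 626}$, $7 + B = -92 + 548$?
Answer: $- \frac{338594}{177} \approx -1913.0$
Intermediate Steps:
$B = 449$ ($B = -7 + \left(-92 + 548\right) = -7 + 456 = 449$)
$d{\left(J \right)} = - \frac{538}{177}$ ($d{\left(J \right)} = \frac{659 - 121}{449 - 626} = \frac{538}{-177} = 538 \left(- \frac{1}{177}\right) = - \frac{538}{177}$)
$I{\left(-531 \right)} - d{\left(1410 \right)} = -1916 - - \frac{538}{177} = -1916 + \frac{538}{177} = - \frac{338594}{177}$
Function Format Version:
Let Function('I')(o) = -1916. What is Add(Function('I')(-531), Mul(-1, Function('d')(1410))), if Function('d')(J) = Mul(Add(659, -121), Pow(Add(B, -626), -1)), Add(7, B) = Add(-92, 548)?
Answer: Rational(-338594, 177) ≈ -1913.0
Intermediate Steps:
B = 449 (B = Add(-7, Add(-92, 548)) = Add(-7, 456) = 449)
Function('d')(J) = Rational(-538, 177) (Function('d')(J) = Mul(Add(659, -121), Pow(Add(449, -626), -1)) = Mul(538, Pow(-177, -1)) = Mul(538, Rational(-1, 177)) = Rational(-538, 177))
Add(Function('I')(-531), Mul(-1, Function('d')(1410))) = Add(-1916, Mul(-1, Rational(-538, 177))) = Add(-1916, Rational(538, 177)) = Rational(-338594, 177)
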